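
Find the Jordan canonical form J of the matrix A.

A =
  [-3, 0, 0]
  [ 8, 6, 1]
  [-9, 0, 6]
J_1(-3) ⊕ J_2(6)

The characteristic polynomial is
  det(x·I − A) = x^3 - 9*x^2 + 108 = (x - 6)^2*(x + 3)

Eigenvalues and multiplicities (the geometric multiplicity of λ is n − rank(A − λI), which equals the number of Jordan blocks for λ):
  λ = -3: algebraic multiplicity = 1, geometric multiplicity = 1
  λ = 6: algebraic multiplicity = 2, geometric multiplicity = 1

Determining the block sizes for each eigenvalue:
  λ = -3: one block (gm = 1), so the single block has size am = 1 → block sizes [1]
  λ = 6: one block (gm = 1), so the single block has size am = 2 → block sizes [2]

Assembling the blocks gives a Jordan form
J =
  [-3, 0, 0]
  [ 0, 6, 1]
  [ 0, 0, 6]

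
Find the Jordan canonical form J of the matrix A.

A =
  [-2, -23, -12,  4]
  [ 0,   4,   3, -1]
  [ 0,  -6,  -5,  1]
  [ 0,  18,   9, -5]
J_3(-2) ⊕ J_1(-2)

The characteristic polynomial is
  det(x·I − A) = x^4 + 8*x^3 + 24*x^2 + 32*x + 16 = (x + 2)^4

Eigenvalues and multiplicities (the geometric multiplicity of λ is n − rank(A − λI), which equals the number of Jordan blocks for λ):
  λ = -2: algebraic multiplicity = 4, geometric multiplicity = 2

Determining the block sizes for each eigenvalue:
  λ = -2: with am = 4 and gm = 2, the partition is not yet determined (e.g. several partitions of 4 into 2 parts exist). Let N = A − (-2)·I. Computing rank(N^1) = 2, rank(N^2) = 1, rank(N^3) = 0; the number of blocks of size ≥ j is rank(N^{j−1}) − rank(N^j), giving [2, 1, 1]. So we have 1 block(s) of size 3, 1 block(s) of size 1 → block sizes [3, 1]

Assembling the blocks gives a Jordan form
J =
  [-2,  1,  0,  0]
  [ 0, -2,  1,  0]
  [ 0,  0, -2,  0]
  [ 0,  0,  0, -2]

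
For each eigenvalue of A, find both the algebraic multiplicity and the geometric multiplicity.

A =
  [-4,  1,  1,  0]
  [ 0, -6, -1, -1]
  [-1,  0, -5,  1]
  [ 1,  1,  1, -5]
λ = -5: alg = 4, geom = 2

Step 1 — factor the characteristic polynomial to read off the algebraic multiplicities:
  χ_A(x) = (x + 5)^4

Step 2 — compute geometric multiplicities via the rank-nullity identity g(λ) = n − rank(A − λI):
  rank(A − (-5)·I) = 2, so dim ker(A − (-5)·I) = n − 2 = 2

Summary:
  λ = -5: algebraic multiplicity = 4, geometric multiplicity = 2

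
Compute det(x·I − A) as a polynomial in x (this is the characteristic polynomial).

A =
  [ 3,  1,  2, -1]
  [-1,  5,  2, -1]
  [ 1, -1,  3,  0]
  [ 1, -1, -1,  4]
x^4 - 15*x^3 + 84*x^2 - 208*x + 192

Expanding det(x·I − A) (e.g. by cofactor expansion or by noting that A is similar to its Jordan form J, which has the same characteristic polynomial as A) gives
  χ_A(x) = x^4 - 15*x^3 + 84*x^2 - 208*x + 192
which factors as (x - 4)^3*(x - 3). The eigenvalues (with algebraic multiplicities) are λ = 3 with multiplicity 1, λ = 4 with multiplicity 3.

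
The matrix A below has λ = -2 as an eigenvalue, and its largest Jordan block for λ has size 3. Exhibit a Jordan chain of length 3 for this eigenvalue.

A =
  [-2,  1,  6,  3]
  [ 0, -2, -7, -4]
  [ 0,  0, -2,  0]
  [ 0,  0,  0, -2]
A Jordan chain for λ = -2 of length 3:
v_1 = (-7, 0, 0, 0)ᵀ
v_2 = (6, -7, 0, 0)ᵀ
v_3 = (0, 0, 1, 0)ᵀ

Let N = A − (-2)·I. We want v_3 with N^3 v_3 = 0 but N^2 v_3 ≠ 0; then v_{j-1} := N · v_j for j = 3, …, 2.

Pick v_3 = (0, 0, 1, 0)ᵀ.
Then v_2 = N · v_3 = (6, -7, 0, 0)ᵀ.
Then v_1 = N · v_2 = (-7, 0, 0, 0)ᵀ.

Sanity check: (A − (-2)·I) v_1 = (0, 0, 0, 0)ᵀ = 0. ✓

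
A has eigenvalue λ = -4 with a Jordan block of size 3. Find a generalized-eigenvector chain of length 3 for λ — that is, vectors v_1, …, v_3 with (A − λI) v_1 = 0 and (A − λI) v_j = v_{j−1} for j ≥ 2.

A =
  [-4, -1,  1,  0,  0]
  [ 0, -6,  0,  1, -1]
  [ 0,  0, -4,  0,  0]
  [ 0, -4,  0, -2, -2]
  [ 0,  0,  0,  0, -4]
A Jordan chain for λ = -4 of length 3:
v_1 = (2, 0, 0, 0, 0)ᵀ
v_2 = (-1, -2, 0, -4, 0)ᵀ
v_3 = (0, 1, 0, 0, 0)ᵀ

Let N = A − (-4)·I. We want v_3 with N^3 v_3 = 0 but N^2 v_3 ≠ 0; then v_{j-1} := N · v_j for j = 3, …, 2.

Pick v_3 = (0, 1, 0, 0, 0)ᵀ.
Then v_2 = N · v_3 = (-1, -2, 0, -4, 0)ᵀ.
Then v_1 = N · v_2 = (2, 0, 0, 0, 0)ᵀ.

Sanity check: (A − (-4)·I) v_1 = (0, 0, 0, 0, 0)ᵀ = 0. ✓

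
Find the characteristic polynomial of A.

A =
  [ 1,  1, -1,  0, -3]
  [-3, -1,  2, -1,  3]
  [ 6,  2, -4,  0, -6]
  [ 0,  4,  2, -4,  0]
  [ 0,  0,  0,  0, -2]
x^5 + 10*x^4 + 40*x^3 + 80*x^2 + 80*x + 32

Expanding det(x·I − A) (e.g. by cofactor expansion or by noting that A is similar to its Jordan form J, which has the same characteristic polynomial as A) gives
  χ_A(x) = x^5 + 10*x^4 + 40*x^3 + 80*x^2 + 80*x + 32
which factors as (x + 2)^5. The eigenvalues (with algebraic multiplicities) are λ = -2 with multiplicity 5.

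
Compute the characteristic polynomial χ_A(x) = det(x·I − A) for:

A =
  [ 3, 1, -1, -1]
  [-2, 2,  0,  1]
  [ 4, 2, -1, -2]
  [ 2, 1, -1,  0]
x^4 - 4*x^3 + 6*x^2 - 4*x + 1

Expanding det(x·I − A) (e.g. by cofactor expansion or by noting that A is similar to its Jordan form J, which has the same characteristic polynomial as A) gives
  χ_A(x) = x^4 - 4*x^3 + 6*x^2 - 4*x + 1
which factors as (x - 1)^4. The eigenvalues (with algebraic multiplicities) are λ = 1 with multiplicity 4.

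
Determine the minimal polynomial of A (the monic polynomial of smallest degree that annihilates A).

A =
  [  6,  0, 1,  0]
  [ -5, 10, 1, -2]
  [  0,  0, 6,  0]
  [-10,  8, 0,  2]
x^3 - 18*x^2 + 108*x - 216

The characteristic polynomial is χ_A(x) = (x - 6)^4, so the eigenvalues are known. The minimal polynomial is
  m_A(x) = Π_λ (x − λ)^{k_λ}
where k_λ is the size of the *largest* Jordan block for λ (equivalently, the smallest k with (A − λI)^k v = 0 for every generalised eigenvector v of λ).

  λ = 6: largest Jordan block has size 3, contributing (x − 6)^3

So m_A(x) = (x - 6)^3 = x^3 - 18*x^2 + 108*x - 216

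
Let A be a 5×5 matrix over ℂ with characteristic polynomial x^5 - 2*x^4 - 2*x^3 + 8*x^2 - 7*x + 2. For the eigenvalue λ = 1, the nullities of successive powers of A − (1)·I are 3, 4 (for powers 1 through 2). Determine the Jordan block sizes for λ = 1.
Block sizes for λ = 1: [2, 1, 1]

From the dimensions of kernels of powers, the number of Jordan blocks of size at least j is d_j − d_{j−1} where d_j = dim ker(N^j) (with d_0 = 0). Computing the differences gives [3, 1].
The number of blocks of size exactly k is (#blocks of size ≥ k) − (#blocks of size ≥ k + 1), so the partition is: 2 block(s) of size 1, 1 block(s) of size 2.
In nonincreasing order the block sizes are [2, 1, 1].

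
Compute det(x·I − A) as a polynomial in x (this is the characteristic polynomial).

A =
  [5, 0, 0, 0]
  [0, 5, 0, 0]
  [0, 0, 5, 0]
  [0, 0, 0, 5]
x^4 - 20*x^3 + 150*x^2 - 500*x + 625

Expanding det(x·I − A) (e.g. by cofactor expansion or by noting that A is similar to its Jordan form J, which has the same characteristic polynomial as A) gives
  χ_A(x) = x^4 - 20*x^3 + 150*x^2 - 500*x + 625
which factors as (x - 5)^4. The eigenvalues (with algebraic multiplicities) are λ = 5 with multiplicity 4.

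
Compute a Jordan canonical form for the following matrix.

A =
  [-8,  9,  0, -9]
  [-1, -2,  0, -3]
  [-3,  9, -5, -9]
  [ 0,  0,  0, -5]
J_2(-5) ⊕ J_1(-5) ⊕ J_1(-5)

The characteristic polynomial is
  det(x·I − A) = x^4 + 20*x^3 + 150*x^2 + 500*x + 625 = (x + 5)^4

Eigenvalues and multiplicities (the geometric multiplicity of λ is n − rank(A − λI), which equals the number of Jordan blocks for λ):
  λ = -5: algebraic multiplicity = 4, geometric multiplicity = 3

Determining the block sizes for each eigenvalue:
  λ = -5: 3 blocks summing to 4 forces exactly one block of size 2 and the rest size 1 → block sizes [2, 1, 1]

Assembling the blocks gives a Jordan form
J =
  [-5,  1,  0,  0]
  [ 0, -5,  0,  0]
  [ 0,  0, -5,  0]
  [ 0,  0,  0, -5]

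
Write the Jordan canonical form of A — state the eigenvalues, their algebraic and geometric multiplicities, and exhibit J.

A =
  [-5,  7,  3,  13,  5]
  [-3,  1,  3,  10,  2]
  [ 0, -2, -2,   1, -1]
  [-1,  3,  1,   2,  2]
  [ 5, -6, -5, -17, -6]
J_3(-2) ⊕ J_2(-2)

The characteristic polynomial is
  det(x·I − A) = x^5 + 10*x^4 + 40*x^3 + 80*x^2 + 80*x + 32 = (x + 2)^5

Eigenvalues and multiplicities (the geometric multiplicity of λ is n − rank(A − λI), which equals the number of Jordan blocks for λ):
  λ = -2: algebraic multiplicity = 5, geometric multiplicity = 2

Determining the block sizes for each eigenvalue:
  λ = -2: with am = 5 and gm = 2, the partition is not yet determined (e.g. several partitions of 5 into 2 parts exist). Let N = A − (-2)·I. Computing rank(N^1) = 3, rank(N^2) = 1, rank(N^3) = 0; the number of blocks of size ≥ j is rank(N^{j−1}) − rank(N^j), giving [2, 2, 1]. So we have 1 block(s) of size 3, 1 block(s) of size 2 → block sizes [3, 2]

Assembling the blocks gives a Jordan form
J =
  [-2,  1,  0,  0,  0]
  [ 0, -2,  1,  0,  0]
  [ 0,  0, -2,  0,  0]
  [ 0,  0,  0, -2,  1]
  [ 0,  0,  0,  0, -2]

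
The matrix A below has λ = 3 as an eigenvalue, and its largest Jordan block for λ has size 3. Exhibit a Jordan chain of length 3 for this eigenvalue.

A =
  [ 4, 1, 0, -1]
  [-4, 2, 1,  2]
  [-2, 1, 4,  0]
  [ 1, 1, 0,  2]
A Jordan chain for λ = 3 of length 3:
v_1 = (-4, 0, -8, -4)ᵀ
v_2 = (1, -4, -2, 1)ᵀ
v_3 = (1, 0, 0, 0)ᵀ

Let N = A − (3)·I. We want v_3 with N^3 v_3 = 0 but N^2 v_3 ≠ 0; then v_{j-1} := N · v_j for j = 3, …, 2.

Pick v_3 = (1, 0, 0, 0)ᵀ.
Then v_2 = N · v_3 = (1, -4, -2, 1)ᵀ.
Then v_1 = N · v_2 = (-4, 0, -8, -4)ᵀ.

Sanity check: (A − (3)·I) v_1 = (0, 0, 0, 0)ᵀ = 0. ✓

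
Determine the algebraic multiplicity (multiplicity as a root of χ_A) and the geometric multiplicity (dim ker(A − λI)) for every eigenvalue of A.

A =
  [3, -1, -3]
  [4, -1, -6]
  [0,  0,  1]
λ = 1: alg = 3, geom = 2

Step 1 — factor the characteristic polynomial to read off the algebraic multiplicities:
  χ_A(x) = (x - 1)^3

Step 2 — compute geometric multiplicities via the rank-nullity identity g(λ) = n − rank(A − λI):
  rank(A − (1)·I) = 1, so dim ker(A − (1)·I) = n − 1 = 2

Summary:
  λ = 1: algebraic multiplicity = 3, geometric multiplicity = 2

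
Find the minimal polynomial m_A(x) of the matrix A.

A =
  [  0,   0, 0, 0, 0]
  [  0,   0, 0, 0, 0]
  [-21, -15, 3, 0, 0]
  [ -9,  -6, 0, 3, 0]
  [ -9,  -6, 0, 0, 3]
x^2 - 3*x

The characteristic polynomial is χ_A(x) = x^2*(x - 3)^3, so the eigenvalues are known. The minimal polynomial is
  m_A(x) = Π_λ (x − λ)^{k_λ}
where k_λ is the size of the *largest* Jordan block for λ (equivalently, the smallest k with (A − λI)^k v = 0 for every generalised eigenvector v of λ).

  λ = 0: largest Jordan block has size 1, contributing (x − 0)
  λ = 3: largest Jordan block has size 1, contributing (x − 3)

So m_A(x) = x*(x - 3) = x^2 - 3*x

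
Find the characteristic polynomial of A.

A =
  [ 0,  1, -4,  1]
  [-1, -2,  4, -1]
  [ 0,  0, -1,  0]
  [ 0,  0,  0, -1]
x^4 + 4*x^3 + 6*x^2 + 4*x + 1

Expanding det(x·I − A) (e.g. by cofactor expansion or by noting that A is similar to its Jordan form J, which has the same characteristic polynomial as A) gives
  χ_A(x) = x^4 + 4*x^3 + 6*x^2 + 4*x + 1
which factors as (x + 1)^4. The eigenvalues (with algebraic multiplicities) are λ = -1 with multiplicity 4.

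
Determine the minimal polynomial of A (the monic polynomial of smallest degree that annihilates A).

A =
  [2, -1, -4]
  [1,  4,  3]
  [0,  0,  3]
x^3 - 9*x^2 + 27*x - 27

The characteristic polynomial is χ_A(x) = (x - 3)^3, so the eigenvalues are known. The minimal polynomial is
  m_A(x) = Π_λ (x − λ)^{k_λ}
where k_λ is the size of the *largest* Jordan block for λ (equivalently, the smallest k with (A − λI)^k v = 0 for every generalised eigenvector v of λ).

  λ = 3: largest Jordan block has size 3, contributing (x − 3)^3

So m_A(x) = (x - 3)^3 = x^3 - 9*x^2 + 27*x - 27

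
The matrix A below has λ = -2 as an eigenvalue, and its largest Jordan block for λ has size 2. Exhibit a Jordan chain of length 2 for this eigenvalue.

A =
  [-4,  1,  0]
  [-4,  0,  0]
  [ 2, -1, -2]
A Jordan chain for λ = -2 of length 2:
v_1 = (-2, -4, 2)ᵀ
v_2 = (1, 0, 0)ᵀ

Let N = A − (-2)·I. We want v_2 with N^2 v_2 = 0 but N^1 v_2 ≠ 0; then v_{j-1} := N · v_j for j = 2, …, 2.

Pick v_2 = (1, 0, 0)ᵀ.
Then v_1 = N · v_2 = (-2, -4, 2)ᵀ.

Sanity check: (A − (-2)·I) v_1 = (0, 0, 0)ᵀ = 0. ✓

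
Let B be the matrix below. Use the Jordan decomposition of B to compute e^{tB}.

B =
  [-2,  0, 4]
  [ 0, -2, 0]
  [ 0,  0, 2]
e^{tB} =
  [exp(-2*t), 0, exp(2*t) - exp(-2*t)]
  [0, exp(-2*t), 0]
  [0, 0, exp(2*t)]

Strategy: write B = P · J · P⁻¹ where J is a Jordan canonical form, so e^{tB} = P · e^{tJ} · P⁻¹, and e^{tJ} can be computed block-by-block.

B has Jordan form
J =
  [-2,  0, 0]
  [ 0, -2, 0]
  [ 0,  0, 2]
(up to reordering of blocks).

Per-block formulas:
  For a 1×1 block at λ = 2: exp(t · [2]) = [e^(2t)].
  For a 1×1 block at λ = -2: exp(t · [-2]) = [e^(-2t)].

After assembling e^{tJ} and conjugating by P, we get:

e^{tB} =
  [exp(-2*t), 0, exp(2*t) - exp(-2*t)]
  [0, exp(-2*t), 0]
  [0, 0, exp(2*t)]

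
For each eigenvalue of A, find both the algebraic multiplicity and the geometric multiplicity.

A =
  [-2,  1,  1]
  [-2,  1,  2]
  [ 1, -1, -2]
λ = -1: alg = 3, geom = 2

Step 1 — factor the characteristic polynomial to read off the algebraic multiplicities:
  χ_A(x) = (x + 1)^3

Step 2 — compute geometric multiplicities via the rank-nullity identity g(λ) = n − rank(A − λI):
  rank(A − (-1)·I) = 1, so dim ker(A − (-1)·I) = n − 1 = 2

Summary:
  λ = -1: algebraic multiplicity = 3, geometric multiplicity = 2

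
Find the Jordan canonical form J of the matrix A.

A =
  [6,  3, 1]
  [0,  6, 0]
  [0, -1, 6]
J_3(6)

The characteristic polynomial is
  det(x·I − A) = x^3 - 18*x^2 + 108*x - 216 = (x - 6)^3

Eigenvalues and multiplicities (the geometric multiplicity of λ is n − rank(A − λI), which equals the number of Jordan blocks for λ):
  λ = 6: algebraic multiplicity = 3, geometric multiplicity = 1

Determining the block sizes for each eigenvalue:
  λ = 6: one block (gm = 1), so the single block has size am = 3 → block sizes [3]

Assembling the blocks gives a Jordan form
J =
  [6, 1, 0]
  [0, 6, 1]
  [0, 0, 6]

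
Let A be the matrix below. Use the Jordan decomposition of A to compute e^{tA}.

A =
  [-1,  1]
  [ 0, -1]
e^{tA} =
  [exp(-t), t*exp(-t)]
  [0, exp(-t)]

Strategy: write A = P · J · P⁻¹ where J is a Jordan canonical form, so e^{tA} = P · e^{tJ} · P⁻¹, and e^{tJ} can be computed block-by-block.

A has Jordan form
J =
  [-1,  1]
  [ 0, -1]
(up to reordering of blocks).

Per-block formulas:
  For a 2×2 Jordan block J_2(-1): exp(t · J_2(-1)) = e^(-1t)·(I + t·N), where N is the 2×2 nilpotent shift.

After assembling e^{tJ} and conjugating by P, we get:

e^{tA} =
  [exp(-t), t*exp(-t)]
  [0, exp(-t)]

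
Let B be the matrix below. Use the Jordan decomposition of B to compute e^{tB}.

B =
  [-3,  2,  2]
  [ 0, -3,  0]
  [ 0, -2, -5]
e^{tB} =
  [exp(-3*t), exp(-3*t) - exp(-5*t), exp(-3*t) - exp(-5*t)]
  [0, exp(-3*t), 0]
  [0, -exp(-3*t) + exp(-5*t), exp(-5*t)]

Strategy: write B = P · J · P⁻¹ where J is a Jordan canonical form, so e^{tB} = P · e^{tJ} · P⁻¹, and e^{tJ} can be computed block-by-block.

B has Jordan form
J =
  [-5,  0,  0]
  [ 0, -3,  0]
  [ 0,  0, -3]
(up to reordering of blocks).

Per-block formulas:
  For a 1×1 block at λ = -3: exp(t · [-3]) = [e^(-3t)].
  For a 1×1 block at λ = -5: exp(t · [-5]) = [e^(-5t)].

After assembling e^{tJ} and conjugating by P, we get:

e^{tB} =
  [exp(-3*t), exp(-3*t) - exp(-5*t), exp(-3*t) - exp(-5*t)]
  [0, exp(-3*t), 0]
  [0, -exp(-3*t) + exp(-5*t), exp(-5*t)]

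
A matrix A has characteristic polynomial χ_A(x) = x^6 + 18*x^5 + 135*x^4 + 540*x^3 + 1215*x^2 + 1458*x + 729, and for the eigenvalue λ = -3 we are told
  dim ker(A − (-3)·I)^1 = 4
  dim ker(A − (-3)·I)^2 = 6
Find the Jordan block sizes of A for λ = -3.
Block sizes for λ = -3: [2, 2, 1, 1]

From the dimensions of kernels of powers, the number of Jordan blocks of size at least j is d_j − d_{j−1} where d_j = dim ker(N^j) (with d_0 = 0). Computing the differences gives [4, 2].
The number of blocks of size exactly k is (#blocks of size ≥ k) − (#blocks of size ≥ k + 1), so the partition is: 2 block(s) of size 1, 2 block(s) of size 2.
In nonincreasing order the block sizes are [2, 2, 1, 1].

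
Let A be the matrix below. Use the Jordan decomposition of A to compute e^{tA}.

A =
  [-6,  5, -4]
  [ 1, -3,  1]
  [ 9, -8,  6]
e^{tA} =
  [-3*t^2*exp(-t) - 5*t*exp(-t) + exp(-t), -3*t^2*exp(-t)/2 + 5*t*exp(-t), -3*t^2*exp(-t)/2 - 4*t*exp(-t)]
  [t^2*exp(-t) + t*exp(-t), t^2*exp(-t)/2 - 2*t*exp(-t) + exp(-t), t^2*exp(-t)/2 + t*exp(-t)]
  [5*t^2*exp(-t) + 9*t*exp(-t), 5*t^2*exp(-t)/2 - 8*t*exp(-t), 5*t^2*exp(-t)/2 + 7*t*exp(-t) + exp(-t)]

Strategy: write A = P · J · P⁻¹ where J is a Jordan canonical form, so e^{tA} = P · e^{tJ} · P⁻¹, and e^{tJ} can be computed block-by-block.

A has Jordan form
J =
  [-1,  1,  0]
  [ 0, -1,  1]
  [ 0,  0, -1]
(up to reordering of blocks).

Per-block formulas:
  For a 3×3 Jordan block J_3(-1): exp(t · J_3(-1)) = e^(-1t)·(I + t·N + (t^2/2)·N^2), where N is the 3×3 nilpotent shift.

After assembling e^{tJ} and conjugating by P, we get:

e^{tA} =
  [-3*t^2*exp(-t) - 5*t*exp(-t) + exp(-t), -3*t^2*exp(-t)/2 + 5*t*exp(-t), -3*t^2*exp(-t)/2 - 4*t*exp(-t)]
  [t^2*exp(-t) + t*exp(-t), t^2*exp(-t)/2 - 2*t*exp(-t) + exp(-t), t^2*exp(-t)/2 + t*exp(-t)]
  [5*t^2*exp(-t) + 9*t*exp(-t), 5*t^2*exp(-t)/2 - 8*t*exp(-t), 5*t^2*exp(-t)/2 + 7*t*exp(-t) + exp(-t)]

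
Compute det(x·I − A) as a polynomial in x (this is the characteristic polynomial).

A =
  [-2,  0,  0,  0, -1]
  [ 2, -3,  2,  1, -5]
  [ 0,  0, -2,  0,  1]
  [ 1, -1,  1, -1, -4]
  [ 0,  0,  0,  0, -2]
x^5 + 10*x^4 + 40*x^3 + 80*x^2 + 80*x + 32

Expanding det(x·I − A) (e.g. by cofactor expansion or by noting that A is similar to its Jordan form J, which has the same characteristic polynomial as A) gives
  χ_A(x) = x^5 + 10*x^4 + 40*x^3 + 80*x^2 + 80*x + 32
which factors as (x + 2)^5. The eigenvalues (with algebraic multiplicities) are λ = -2 with multiplicity 5.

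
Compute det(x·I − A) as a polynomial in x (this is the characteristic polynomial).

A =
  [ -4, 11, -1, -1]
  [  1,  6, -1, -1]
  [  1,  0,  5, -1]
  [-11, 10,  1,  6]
x^4 - 13*x^3 + 18*x^2 + 324*x - 1080

Expanding det(x·I − A) (e.g. by cofactor expansion or by noting that A is similar to its Jordan form J, which has the same characteristic polynomial as A) gives
  χ_A(x) = x^4 - 13*x^3 + 18*x^2 + 324*x - 1080
which factors as (x - 6)^3*(x + 5). The eigenvalues (with algebraic multiplicities) are λ = -5 with multiplicity 1, λ = 6 with multiplicity 3.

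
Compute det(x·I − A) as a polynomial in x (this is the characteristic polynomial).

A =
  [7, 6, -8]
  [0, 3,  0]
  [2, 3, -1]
x^3 - 9*x^2 + 27*x - 27

Expanding det(x·I − A) (e.g. by cofactor expansion or by noting that A is similar to its Jordan form J, which has the same characteristic polynomial as A) gives
  χ_A(x) = x^3 - 9*x^2 + 27*x - 27
which factors as (x - 3)^3. The eigenvalues (with algebraic multiplicities) are λ = 3 with multiplicity 3.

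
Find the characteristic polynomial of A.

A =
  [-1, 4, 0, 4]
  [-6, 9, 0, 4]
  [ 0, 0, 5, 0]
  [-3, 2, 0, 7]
x^4 - 20*x^3 + 150*x^2 - 500*x + 625

Expanding det(x·I − A) (e.g. by cofactor expansion or by noting that A is similar to its Jordan form J, which has the same characteristic polynomial as A) gives
  χ_A(x) = x^4 - 20*x^3 + 150*x^2 - 500*x + 625
which factors as (x - 5)^4. The eigenvalues (with algebraic multiplicities) are λ = 5 with multiplicity 4.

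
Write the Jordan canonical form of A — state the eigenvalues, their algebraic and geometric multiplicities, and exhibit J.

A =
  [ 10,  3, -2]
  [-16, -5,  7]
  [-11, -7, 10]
J_3(5)

The characteristic polynomial is
  det(x·I − A) = x^3 - 15*x^2 + 75*x - 125 = (x - 5)^3

Eigenvalues and multiplicities (the geometric multiplicity of λ is n − rank(A − λI), which equals the number of Jordan blocks for λ):
  λ = 5: algebraic multiplicity = 3, geometric multiplicity = 1

Determining the block sizes for each eigenvalue:
  λ = 5: one block (gm = 1), so the single block has size am = 3 → block sizes [3]

Assembling the blocks gives a Jordan form
J =
  [5, 1, 0]
  [0, 5, 1]
  [0, 0, 5]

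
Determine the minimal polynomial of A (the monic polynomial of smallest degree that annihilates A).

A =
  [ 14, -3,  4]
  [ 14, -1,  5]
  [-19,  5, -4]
x^3 - 9*x^2 + 27*x - 27

The characteristic polynomial is χ_A(x) = (x - 3)^3, so the eigenvalues are known. The minimal polynomial is
  m_A(x) = Π_λ (x − λ)^{k_λ}
where k_λ is the size of the *largest* Jordan block for λ (equivalently, the smallest k with (A − λI)^k v = 0 for every generalised eigenvector v of λ).

  λ = 3: largest Jordan block has size 3, contributing (x − 3)^3

So m_A(x) = (x - 3)^3 = x^3 - 9*x^2 + 27*x - 27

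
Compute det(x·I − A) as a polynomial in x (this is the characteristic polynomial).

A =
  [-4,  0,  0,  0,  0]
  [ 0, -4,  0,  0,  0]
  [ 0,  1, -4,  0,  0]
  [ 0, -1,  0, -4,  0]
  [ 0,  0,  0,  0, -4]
x^5 + 20*x^4 + 160*x^3 + 640*x^2 + 1280*x + 1024

Expanding det(x·I − A) (e.g. by cofactor expansion or by noting that A is similar to its Jordan form J, which has the same characteristic polynomial as A) gives
  χ_A(x) = x^5 + 20*x^4 + 160*x^3 + 640*x^2 + 1280*x + 1024
which factors as (x + 4)^5. The eigenvalues (with algebraic multiplicities) are λ = -4 with multiplicity 5.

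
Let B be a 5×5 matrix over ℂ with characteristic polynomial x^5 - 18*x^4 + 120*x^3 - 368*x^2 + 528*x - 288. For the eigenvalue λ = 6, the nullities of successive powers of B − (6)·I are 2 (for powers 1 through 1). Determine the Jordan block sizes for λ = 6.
Block sizes for λ = 6: [1, 1]

From the dimensions of kernels of powers, the number of Jordan blocks of size at least j is d_j − d_{j−1} where d_j = dim ker(N^j) (with d_0 = 0). Computing the differences gives [2].
The number of blocks of size exactly k is (#blocks of size ≥ k) − (#blocks of size ≥ k + 1), so the partition is: 2 block(s) of size 1.
In nonincreasing order the block sizes are [1, 1].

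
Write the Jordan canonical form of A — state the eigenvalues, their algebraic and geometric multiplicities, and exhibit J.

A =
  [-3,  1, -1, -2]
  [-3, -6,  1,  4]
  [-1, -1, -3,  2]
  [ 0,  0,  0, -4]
J_3(-4) ⊕ J_1(-4)

The characteristic polynomial is
  det(x·I − A) = x^4 + 16*x^3 + 96*x^2 + 256*x + 256 = (x + 4)^4

Eigenvalues and multiplicities (the geometric multiplicity of λ is n − rank(A − λI), which equals the number of Jordan blocks for λ):
  λ = -4: algebraic multiplicity = 4, geometric multiplicity = 2

Determining the block sizes for each eigenvalue:
  λ = -4: with am = 4 and gm = 2, the partition is not yet determined (e.g. several partitions of 4 into 2 parts exist). Let N = A − (-4)·I. Computing rank(N^1) = 2, rank(N^2) = 1, rank(N^3) = 0; the number of blocks of size ≥ j is rank(N^{j−1}) − rank(N^j), giving [2, 1, 1]. So we have 1 block(s) of size 3, 1 block(s) of size 1 → block sizes [3, 1]

Assembling the blocks gives a Jordan form
J =
  [-4,  1,  0,  0]
  [ 0, -4,  1,  0]
  [ 0,  0, -4,  0]
  [ 0,  0,  0, -4]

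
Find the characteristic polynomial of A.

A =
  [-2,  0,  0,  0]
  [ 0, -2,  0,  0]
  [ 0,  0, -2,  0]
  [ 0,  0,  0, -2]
x^4 + 8*x^3 + 24*x^2 + 32*x + 16

Expanding det(x·I − A) (e.g. by cofactor expansion or by noting that A is similar to its Jordan form J, which has the same characteristic polynomial as A) gives
  χ_A(x) = x^4 + 8*x^3 + 24*x^2 + 32*x + 16
which factors as (x + 2)^4. The eigenvalues (with algebraic multiplicities) are λ = -2 with multiplicity 4.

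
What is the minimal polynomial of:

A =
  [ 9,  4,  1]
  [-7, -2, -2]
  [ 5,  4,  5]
x^3 - 12*x^2 + 48*x - 64

The characteristic polynomial is χ_A(x) = (x - 4)^3, so the eigenvalues are known. The minimal polynomial is
  m_A(x) = Π_λ (x − λ)^{k_λ}
where k_λ is the size of the *largest* Jordan block for λ (equivalently, the smallest k with (A − λI)^k v = 0 for every generalised eigenvector v of λ).

  λ = 4: largest Jordan block has size 3, contributing (x − 4)^3

So m_A(x) = (x - 4)^3 = x^3 - 12*x^2 + 48*x - 64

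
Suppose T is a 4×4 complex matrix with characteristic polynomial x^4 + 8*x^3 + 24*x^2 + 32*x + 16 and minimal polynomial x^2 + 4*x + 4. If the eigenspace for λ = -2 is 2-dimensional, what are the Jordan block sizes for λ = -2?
Block sizes for λ = -2: [2, 2]

Step 1 — from the characteristic polynomial, algebraic multiplicity of λ = -2 is 4. From dim ker(T − (-2)·I) = 2, there are exactly 2 Jordan blocks for λ = -2.
Step 2 — from the minimal polynomial, the factor (x + 2)^2 tells us the largest block for λ = -2 has size 2.
Step 3 — with total size 4, 2 blocks, and largest block 2, the block sizes (in nonincreasing order) are [2, 2].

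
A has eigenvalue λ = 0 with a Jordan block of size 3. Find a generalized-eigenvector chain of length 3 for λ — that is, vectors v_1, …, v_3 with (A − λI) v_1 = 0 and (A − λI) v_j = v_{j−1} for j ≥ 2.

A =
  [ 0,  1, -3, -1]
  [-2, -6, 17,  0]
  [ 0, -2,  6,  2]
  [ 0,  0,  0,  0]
A Jordan chain for λ = 0 of length 3:
v_1 = (-2, 12, 4, 0)ᵀ
v_2 = (0, -2, 0, 0)ᵀ
v_3 = (1, 0, 0, 0)ᵀ

Let N = A − (0)·I. We want v_3 with N^3 v_3 = 0 but N^2 v_3 ≠ 0; then v_{j-1} := N · v_j for j = 3, …, 2.

Pick v_3 = (1, 0, 0, 0)ᵀ.
Then v_2 = N · v_3 = (0, -2, 0, 0)ᵀ.
Then v_1 = N · v_2 = (-2, 12, 4, 0)ᵀ.

Sanity check: (A − (0)·I) v_1 = (0, 0, 0, 0)ᵀ = 0. ✓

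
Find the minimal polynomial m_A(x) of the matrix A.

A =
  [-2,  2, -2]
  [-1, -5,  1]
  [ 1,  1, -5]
x^2 + 8*x + 16

The characteristic polynomial is χ_A(x) = (x + 4)^3, so the eigenvalues are known. The minimal polynomial is
  m_A(x) = Π_λ (x − λ)^{k_λ}
where k_λ is the size of the *largest* Jordan block for λ (equivalently, the smallest k with (A − λI)^k v = 0 for every generalised eigenvector v of λ).

  λ = -4: largest Jordan block has size 2, contributing (x + 4)^2

So m_A(x) = (x + 4)^2 = x^2 + 8*x + 16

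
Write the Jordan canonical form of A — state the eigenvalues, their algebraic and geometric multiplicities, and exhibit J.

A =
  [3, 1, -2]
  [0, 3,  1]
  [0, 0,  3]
J_3(3)

The characteristic polynomial is
  det(x·I − A) = x^3 - 9*x^2 + 27*x - 27 = (x - 3)^3

Eigenvalues and multiplicities (the geometric multiplicity of λ is n − rank(A − λI), which equals the number of Jordan blocks for λ):
  λ = 3: algebraic multiplicity = 3, geometric multiplicity = 1

Determining the block sizes for each eigenvalue:
  λ = 3: one block (gm = 1), so the single block has size am = 3 → block sizes [3]

Assembling the blocks gives a Jordan form
J =
  [3, 1, 0]
  [0, 3, 1]
  [0, 0, 3]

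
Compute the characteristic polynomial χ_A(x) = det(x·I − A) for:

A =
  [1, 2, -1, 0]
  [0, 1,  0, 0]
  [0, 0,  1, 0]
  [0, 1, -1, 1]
x^4 - 4*x^3 + 6*x^2 - 4*x + 1

Expanding det(x·I − A) (e.g. by cofactor expansion or by noting that A is similar to its Jordan form J, which has the same characteristic polynomial as A) gives
  χ_A(x) = x^4 - 4*x^3 + 6*x^2 - 4*x + 1
which factors as (x - 1)^4. The eigenvalues (with algebraic multiplicities) are λ = 1 with multiplicity 4.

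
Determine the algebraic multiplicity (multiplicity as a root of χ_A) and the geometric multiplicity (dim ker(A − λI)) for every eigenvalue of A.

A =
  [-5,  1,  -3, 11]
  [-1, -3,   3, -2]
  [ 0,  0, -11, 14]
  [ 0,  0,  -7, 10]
λ = -4: alg = 3, geom = 1; λ = 3: alg = 1, geom = 1

Step 1 — factor the characteristic polynomial to read off the algebraic multiplicities:
  χ_A(x) = (x - 3)*(x + 4)^3

Step 2 — compute geometric multiplicities via the rank-nullity identity g(λ) = n − rank(A − λI):
  rank(A − (-4)·I) = 3, so dim ker(A − (-4)·I) = n − 3 = 1
  rank(A − (3)·I) = 3, so dim ker(A − (3)·I) = n − 3 = 1

Summary:
  λ = -4: algebraic multiplicity = 3, geometric multiplicity = 1
  λ = 3: algebraic multiplicity = 1, geometric multiplicity = 1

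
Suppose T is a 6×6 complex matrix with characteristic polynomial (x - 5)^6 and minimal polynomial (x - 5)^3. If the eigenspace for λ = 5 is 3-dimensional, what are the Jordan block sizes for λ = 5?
Block sizes for λ = 5: [3, 2, 1]

Step 1 — from the characteristic polynomial, algebraic multiplicity of λ = 5 is 6. From dim ker(T − (5)·I) = 3, there are exactly 3 Jordan blocks for λ = 5.
Step 2 — from the minimal polynomial, the factor (x − 5)^3 tells us the largest block for λ = 5 has size 3.
Step 3 — with total size 6, 3 blocks, and largest block 3, the block sizes (in nonincreasing order) are [3, 2, 1].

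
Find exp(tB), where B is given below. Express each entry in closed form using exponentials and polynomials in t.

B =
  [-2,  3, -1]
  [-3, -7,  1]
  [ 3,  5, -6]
e^{tB} =
  [-3*t^2*exp(-5*t)/2 + 3*t*exp(-5*t) + exp(-5*t), -t^2*exp(-5*t) + 3*t*exp(-5*t), t^2*exp(-5*t)/2 - t*exp(-5*t)]
  [-3*t*exp(-5*t), -2*t*exp(-5*t) + exp(-5*t), t*exp(-5*t)]
  [-9*t^2*exp(-5*t)/2 + 3*t*exp(-5*t), -3*t^2*exp(-5*t) + 5*t*exp(-5*t), 3*t^2*exp(-5*t)/2 - t*exp(-5*t) + exp(-5*t)]

Strategy: write B = P · J · P⁻¹ where J is a Jordan canonical form, so e^{tB} = P · e^{tJ} · P⁻¹, and e^{tJ} can be computed block-by-block.

B has Jordan form
J =
  [-5,  1,  0]
  [ 0, -5,  1]
  [ 0,  0, -5]
(up to reordering of blocks).

Per-block formulas:
  For a 3×3 Jordan block J_3(-5): exp(t · J_3(-5)) = e^(-5t)·(I + t·N + (t^2/2)·N^2), where N is the 3×3 nilpotent shift.

After assembling e^{tJ} and conjugating by P, we get:

e^{tB} =
  [-3*t^2*exp(-5*t)/2 + 3*t*exp(-5*t) + exp(-5*t), -t^2*exp(-5*t) + 3*t*exp(-5*t), t^2*exp(-5*t)/2 - t*exp(-5*t)]
  [-3*t*exp(-5*t), -2*t*exp(-5*t) + exp(-5*t), t*exp(-5*t)]
  [-9*t^2*exp(-5*t)/2 + 3*t*exp(-5*t), -3*t^2*exp(-5*t) + 5*t*exp(-5*t), 3*t^2*exp(-5*t)/2 - t*exp(-5*t) + exp(-5*t)]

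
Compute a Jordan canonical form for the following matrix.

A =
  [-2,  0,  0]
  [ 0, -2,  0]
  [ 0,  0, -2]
J_1(-2) ⊕ J_1(-2) ⊕ J_1(-2)

The characteristic polynomial is
  det(x·I − A) = x^3 + 6*x^2 + 12*x + 8 = (x + 2)^3

Eigenvalues and multiplicities (the geometric multiplicity of λ is n − rank(A − λI), which equals the number of Jordan blocks for λ):
  λ = -2: algebraic multiplicity = 3, geometric multiplicity = 3

Determining the block sizes for each eigenvalue:
  λ = -2: gm = am = 3, so every block has size 1 → block sizes [1, 1, 1]

Assembling the blocks gives a Jordan form
J =
  [-2,  0,  0]
  [ 0, -2,  0]
  [ 0,  0, -2]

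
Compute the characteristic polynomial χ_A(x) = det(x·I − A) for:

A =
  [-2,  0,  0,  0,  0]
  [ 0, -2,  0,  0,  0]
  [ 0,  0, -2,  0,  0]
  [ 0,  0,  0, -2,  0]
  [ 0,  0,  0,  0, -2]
x^5 + 10*x^4 + 40*x^3 + 80*x^2 + 80*x + 32

Expanding det(x·I − A) (e.g. by cofactor expansion or by noting that A is similar to its Jordan form J, which has the same characteristic polynomial as A) gives
  χ_A(x) = x^5 + 10*x^4 + 40*x^3 + 80*x^2 + 80*x + 32
which factors as (x + 2)^5. The eigenvalues (with algebraic multiplicities) are λ = -2 with multiplicity 5.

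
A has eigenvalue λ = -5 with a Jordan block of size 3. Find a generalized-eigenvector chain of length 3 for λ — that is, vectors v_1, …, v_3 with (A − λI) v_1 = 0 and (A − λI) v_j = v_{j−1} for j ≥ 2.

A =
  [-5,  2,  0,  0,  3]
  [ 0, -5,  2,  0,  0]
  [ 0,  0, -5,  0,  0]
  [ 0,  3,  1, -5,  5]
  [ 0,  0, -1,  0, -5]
A Jordan chain for λ = -5 of length 3:
v_1 = (1, 0, 0, 1, 0)ᵀ
v_2 = (0, 2, 0, 1, -1)ᵀ
v_3 = (0, 0, 1, 0, 0)ᵀ

Let N = A − (-5)·I. We want v_3 with N^3 v_3 = 0 but N^2 v_3 ≠ 0; then v_{j-1} := N · v_j for j = 3, …, 2.

Pick v_3 = (0, 0, 1, 0, 0)ᵀ.
Then v_2 = N · v_3 = (0, 2, 0, 1, -1)ᵀ.
Then v_1 = N · v_2 = (1, 0, 0, 1, 0)ᵀ.

Sanity check: (A − (-5)·I) v_1 = (0, 0, 0, 0, 0)ᵀ = 0. ✓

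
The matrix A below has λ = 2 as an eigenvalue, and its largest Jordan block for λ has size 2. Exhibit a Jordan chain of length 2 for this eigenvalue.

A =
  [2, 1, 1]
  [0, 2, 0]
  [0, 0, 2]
A Jordan chain for λ = 2 of length 2:
v_1 = (1, 0, 0)ᵀ
v_2 = (0, 1, 0)ᵀ

Let N = A − (2)·I. We want v_2 with N^2 v_2 = 0 but N^1 v_2 ≠ 0; then v_{j-1} := N · v_j for j = 2, …, 2.

Pick v_2 = (0, 1, 0)ᵀ.
Then v_1 = N · v_2 = (1, 0, 0)ᵀ.

Sanity check: (A − (2)·I) v_1 = (0, 0, 0)ᵀ = 0. ✓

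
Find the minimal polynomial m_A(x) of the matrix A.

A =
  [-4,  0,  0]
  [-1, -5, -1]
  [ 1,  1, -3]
x^2 + 8*x + 16

The characteristic polynomial is χ_A(x) = (x + 4)^3, so the eigenvalues are known. The minimal polynomial is
  m_A(x) = Π_λ (x − λ)^{k_λ}
where k_λ is the size of the *largest* Jordan block for λ (equivalently, the smallest k with (A − λI)^k v = 0 for every generalised eigenvector v of λ).

  λ = -4: largest Jordan block has size 2, contributing (x + 4)^2

So m_A(x) = (x + 4)^2 = x^2 + 8*x + 16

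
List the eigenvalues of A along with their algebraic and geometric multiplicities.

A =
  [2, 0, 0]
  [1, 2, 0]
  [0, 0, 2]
λ = 2: alg = 3, geom = 2

Step 1 — factor the characteristic polynomial to read off the algebraic multiplicities:
  χ_A(x) = (x - 2)^3

Step 2 — compute geometric multiplicities via the rank-nullity identity g(λ) = n − rank(A − λI):
  rank(A − (2)·I) = 1, so dim ker(A − (2)·I) = n − 1 = 2

Summary:
  λ = 2: algebraic multiplicity = 3, geometric multiplicity = 2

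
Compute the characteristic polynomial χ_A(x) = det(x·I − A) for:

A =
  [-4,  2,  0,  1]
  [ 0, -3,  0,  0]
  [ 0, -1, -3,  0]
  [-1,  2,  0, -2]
x^4 + 12*x^3 + 54*x^2 + 108*x + 81

Expanding det(x·I − A) (e.g. by cofactor expansion or by noting that A is similar to its Jordan form J, which has the same characteristic polynomial as A) gives
  χ_A(x) = x^4 + 12*x^3 + 54*x^2 + 108*x + 81
which factors as (x + 3)^4. The eigenvalues (with algebraic multiplicities) are λ = -3 with multiplicity 4.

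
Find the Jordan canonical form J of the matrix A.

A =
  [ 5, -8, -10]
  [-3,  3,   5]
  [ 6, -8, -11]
J_2(-1) ⊕ J_1(-1)

The characteristic polynomial is
  det(x·I − A) = x^3 + 3*x^2 + 3*x + 1 = (x + 1)^3

Eigenvalues and multiplicities (the geometric multiplicity of λ is n − rank(A − λI), which equals the number of Jordan blocks for λ):
  λ = -1: algebraic multiplicity = 3, geometric multiplicity = 2

Determining the block sizes for each eigenvalue:
  λ = -1: 2 blocks summing to 3 forces exactly one block of size 2 and the rest size 1 → block sizes [2, 1]

Assembling the blocks gives a Jordan form
J =
  [-1,  1,  0]
  [ 0, -1,  0]
  [ 0,  0, -1]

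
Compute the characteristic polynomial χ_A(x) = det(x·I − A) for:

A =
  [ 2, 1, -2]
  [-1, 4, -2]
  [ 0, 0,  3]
x^3 - 9*x^2 + 27*x - 27

Expanding det(x·I − A) (e.g. by cofactor expansion or by noting that A is similar to its Jordan form J, which has the same characteristic polynomial as A) gives
  χ_A(x) = x^3 - 9*x^2 + 27*x - 27
which factors as (x - 3)^3. The eigenvalues (with algebraic multiplicities) are λ = 3 with multiplicity 3.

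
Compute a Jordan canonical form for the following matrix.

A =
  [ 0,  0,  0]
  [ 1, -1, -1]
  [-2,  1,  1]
J_3(0)

The characteristic polynomial is
  det(x·I − A) = x^3

Eigenvalues and multiplicities (the geometric multiplicity of λ is n − rank(A − λI), which equals the number of Jordan blocks for λ):
  λ = 0: algebraic multiplicity = 3, geometric multiplicity = 1

Determining the block sizes for each eigenvalue:
  λ = 0: one block (gm = 1), so the single block has size am = 3 → block sizes [3]

Assembling the blocks gives a Jordan form
J =
  [0, 1, 0]
  [0, 0, 1]
  [0, 0, 0]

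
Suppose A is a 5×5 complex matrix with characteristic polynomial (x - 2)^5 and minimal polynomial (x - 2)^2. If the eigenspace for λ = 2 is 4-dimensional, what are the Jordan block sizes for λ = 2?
Block sizes for λ = 2: [2, 1, 1, 1]

Step 1 — from the characteristic polynomial, algebraic multiplicity of λ = 2 is 5. From dim ker(A − (2)·I) = 4, there are exactly 4 Jordan blocks for λ = 2.
Step 2 — from the minimal polynomial, the factor (x − 2)^2 tells us the largest block for λ = 2 has size 2.
Step 3 — with total size 5, 4 blocks, and largest block 2, the block sizes (in nonincreasing order) are [2, 1, 1, 1].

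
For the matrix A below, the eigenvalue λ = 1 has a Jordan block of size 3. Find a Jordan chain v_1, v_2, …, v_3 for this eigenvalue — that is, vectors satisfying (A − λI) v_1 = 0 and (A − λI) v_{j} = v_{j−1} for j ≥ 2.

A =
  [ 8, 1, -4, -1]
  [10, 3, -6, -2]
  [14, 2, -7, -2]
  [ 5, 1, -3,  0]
A Jordan chain for λ = 1 of length 3:
v_1 = (-2, -4, -4, -2)ᵀ
v_2 = (7, 10, 14, 5)ᵀ
v_3 = (1, 0, 0, 0)ᵀ

Let N = A − (1)·I. We want v_3 with N^3 v_3 = 0 but N^2 v_3 ≠ 0; then v_{j-1} := N · v_j for j = 3, …, 2.

Pick v_3 = (1, 0, 0, 0)ᵀ.
Then v_2 = N · v_3 = (7, 10, 14, 5)ᵀ.
Then v_1 = N · v_2 = (-2, -4, -4, -2)ᵀ.

Sanity check: (A − (1)·I) v_1 = (0, 0, 0, 0)ᵀ = 0. ✓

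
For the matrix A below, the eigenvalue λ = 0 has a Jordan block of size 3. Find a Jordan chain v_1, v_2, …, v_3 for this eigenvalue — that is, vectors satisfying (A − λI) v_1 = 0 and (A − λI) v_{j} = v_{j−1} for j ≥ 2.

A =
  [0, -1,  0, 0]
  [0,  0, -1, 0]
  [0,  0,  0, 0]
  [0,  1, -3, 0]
A Jordan chain for λ = 0 of length 3:
v_1 = (1, 0, 0, -1)ᵀ
v_2 = (0, -1, 0, -3)ᵀ
v_3 = (0, 0, 1, 0)ᵀ

Let N = A − (0)·I. We want v_3 with N^3 v_3 = 0 but N^2 v_3 ≠ 0; then v_{j-1} := N · v_j for j = 3, …, 2.

Pick v_3 = (0, 0, 1, 0)ᵀ.
Then v_2 = N · v_3 = (0, -1, 0, -3)ᵀ.
Then v_1 = N · v_2 = (1, 0, 0, -1)ᵀ.

Sanity check: (A − (0)·I) v_1 = (0, 0, 0, 0)ᵀ = 0. ✓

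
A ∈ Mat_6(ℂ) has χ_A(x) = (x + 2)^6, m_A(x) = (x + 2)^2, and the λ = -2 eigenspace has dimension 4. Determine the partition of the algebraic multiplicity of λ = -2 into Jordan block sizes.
Block sizes for λ = -2: [2, 2, 1, 1]

Step 1 — from the characteristic polynomial, algebraic multiplicity of λ = -2 is 6. From dim ker(A − (-2)·I) = 4, there are exactly 4 Jordan blocks for λ = -2.
Step 2 — from the minimal polynomial, the factor (x + 2)^2 tells us the largest block for λ = -2 has size 2.
Step 3 — with total size 6, 4 blocks, and largest block 2, the block sizes (in nonincreasing order) are [2, 2, 1, 1].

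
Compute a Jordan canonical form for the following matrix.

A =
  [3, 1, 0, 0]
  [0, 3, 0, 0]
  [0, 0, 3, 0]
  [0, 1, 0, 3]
J_2(3) ⊕ J_1(3) ⊕ J_1(3)

The characteristic polynomial is
  det(x·I − A) = x^4 - 12*x^3 + 54*x^2 - 108*x + 81 = (x - 3)^4

Eigenvalues and multiplicities (the geometric multiplicity of λ is n − rank(A − λI), which equals the number of Jordan blocks for λ):
  λ = 3: algebraic multiplicity = 4, geometric multiplicity = 3

Determining the block sizes for each eigenvalue:
  λ = 3: 3 blocks summing to 4 forces exactly one block of size 2 and the rest size 1 → block sizes [2, 1, 1]

Assembling the blocks gives a Jordan form
J =
  [3, 1, 0, 0]
  [0, 3, 0, 0]
  [0, 0, 3, 0]
  [0, 0, 0, 3]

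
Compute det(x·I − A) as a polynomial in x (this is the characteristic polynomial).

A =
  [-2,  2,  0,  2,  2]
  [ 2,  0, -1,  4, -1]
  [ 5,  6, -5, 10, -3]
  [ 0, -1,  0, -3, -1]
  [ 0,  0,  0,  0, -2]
x^5 + 12*x^4 + 57*x^3 + 134*x^2 + 156*x + 72

Expanding det(x·I − A) (e.g. by cofactor expansion or by noting that A is similar to its Jordan form J, which has the same characteristic polynomial as A) gives
  χ_A(x) = x^5 + 12*x^4 + 57*x^3 + 134*x^2 + 156*x + 72
which factors as (x + 2)^3*(x + 3)^2. The eigenvalues (with algebraic multiplicities) are λ = -3 with multiplicity 2, λ = -2 with multiplicity 3.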